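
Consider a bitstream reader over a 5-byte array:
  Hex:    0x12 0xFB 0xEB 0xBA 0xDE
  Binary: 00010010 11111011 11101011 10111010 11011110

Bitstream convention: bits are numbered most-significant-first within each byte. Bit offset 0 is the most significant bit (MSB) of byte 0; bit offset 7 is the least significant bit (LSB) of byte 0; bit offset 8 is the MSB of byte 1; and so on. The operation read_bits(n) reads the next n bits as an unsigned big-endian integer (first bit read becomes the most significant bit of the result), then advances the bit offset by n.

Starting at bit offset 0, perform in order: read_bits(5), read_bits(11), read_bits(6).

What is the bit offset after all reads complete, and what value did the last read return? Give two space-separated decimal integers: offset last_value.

Answer: 22 58

Derivation:
Read 1: bits[0:5] width=5 -> value=2 (bin 00010); offset now 5 = byte 0 bit 5; 35 bits remain
Read 2: bits[5:16] width=11 -> value=763 (bin 01011111011); offset now 16 = byte 2 bit 0; 24 bits remain
Read 3: bits[16:22] width=6 -> value=58 (bin 111010); offset now 22 = byte 2 bit 6; 18 bits remain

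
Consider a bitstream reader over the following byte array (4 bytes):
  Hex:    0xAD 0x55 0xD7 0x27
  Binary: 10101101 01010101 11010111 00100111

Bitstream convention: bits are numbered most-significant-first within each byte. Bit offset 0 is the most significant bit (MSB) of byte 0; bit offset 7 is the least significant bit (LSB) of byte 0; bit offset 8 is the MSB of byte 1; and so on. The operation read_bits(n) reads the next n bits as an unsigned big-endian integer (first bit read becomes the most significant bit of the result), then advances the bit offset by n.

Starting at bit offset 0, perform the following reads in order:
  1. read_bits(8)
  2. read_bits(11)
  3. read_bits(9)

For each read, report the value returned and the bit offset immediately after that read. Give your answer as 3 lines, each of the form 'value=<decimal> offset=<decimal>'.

Answer: value=173 offset=8
value=686 offset=19
value=370 offset=28

Derivation:
Read 1: bits[0:8] width=8 -> value=173 (bin 10101101); offset now 8 = byte 1 bit 0; 24 bits remain
Read 2: bits[8:19] width=11 -> value=686 (bin 01010101110); offset now 19 = byte 2 bit 3; 13 bits remain
Read 3: bits[19:28] width=9 -> value=370 (bin 101110010); offset now 28 = byte 3 bit 4; 4 bits remain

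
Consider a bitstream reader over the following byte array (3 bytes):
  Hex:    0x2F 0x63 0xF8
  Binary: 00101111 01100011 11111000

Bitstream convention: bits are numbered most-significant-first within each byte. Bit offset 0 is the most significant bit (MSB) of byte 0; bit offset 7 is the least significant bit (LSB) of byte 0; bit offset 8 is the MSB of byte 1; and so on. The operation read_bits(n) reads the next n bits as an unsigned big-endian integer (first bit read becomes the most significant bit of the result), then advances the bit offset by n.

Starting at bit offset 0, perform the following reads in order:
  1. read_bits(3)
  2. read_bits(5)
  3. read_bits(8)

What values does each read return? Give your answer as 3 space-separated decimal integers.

Answer: 1 15 99

Derivation:
Read 1: bits[0:3] width=3 -> value=1 (bin 001); offset now 3 = byte 0 bit 3; 21 bits remain
Read 2: bits[3:8] width=5 -> value=15 (bin 01111); offset now 8 = byte 1 bit 0; 16 bits remain
Read 3: bits[8:16] width=8 -> value=99 (bin 01100011); offset now 16 = byte 2 bit 0; 8 bits remain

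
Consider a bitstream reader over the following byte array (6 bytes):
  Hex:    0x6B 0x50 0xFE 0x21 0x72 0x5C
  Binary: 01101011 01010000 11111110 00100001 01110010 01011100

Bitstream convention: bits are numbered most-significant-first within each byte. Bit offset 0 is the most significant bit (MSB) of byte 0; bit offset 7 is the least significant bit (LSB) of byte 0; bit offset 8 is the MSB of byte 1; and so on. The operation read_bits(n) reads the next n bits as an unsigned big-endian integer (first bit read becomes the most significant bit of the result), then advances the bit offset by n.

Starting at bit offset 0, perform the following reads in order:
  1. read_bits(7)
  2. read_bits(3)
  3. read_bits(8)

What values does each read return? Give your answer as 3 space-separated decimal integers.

Answer: 53 5 67

Derivation:
Read 1: bits[0:7] width=7 -> value=53 (bin 0110101); offset now 7 = byte 0 bit 7; 41 bits remain
Read 2: bits[7:10] width=3 -> value=5 (bin 101); offset now 10 = byte 1 bit 2; 38 bits remain
Read 3: bits[10:18] width=8 -> value=67 (bin 01000011); offset now 18 = byte 2 bit 2; 30 bits remain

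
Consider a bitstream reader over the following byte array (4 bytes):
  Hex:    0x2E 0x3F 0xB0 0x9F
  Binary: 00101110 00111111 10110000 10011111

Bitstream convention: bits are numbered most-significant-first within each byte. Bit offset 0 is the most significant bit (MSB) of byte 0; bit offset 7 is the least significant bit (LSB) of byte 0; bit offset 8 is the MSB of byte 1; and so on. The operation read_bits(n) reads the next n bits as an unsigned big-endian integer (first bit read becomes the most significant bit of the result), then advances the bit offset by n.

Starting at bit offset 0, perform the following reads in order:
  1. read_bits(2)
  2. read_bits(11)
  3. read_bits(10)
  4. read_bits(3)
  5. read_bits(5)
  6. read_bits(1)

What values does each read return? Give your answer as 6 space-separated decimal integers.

Answer: 0 1479 984 2 15 1

Derivation:
Read 1: bits[0:2] width=2 -> value=0 (bin 00); offset now 2 = byte 0 bit 2; 30 bits remain
Read 2: bits[2:13] width=11 -> value=1479 (bin 10111000111); offset now 13 = byte 1 bit 5; 19 bits remain
Read 3: bits[13:23] width=10 -> value=984 (bin 1111011000); offset now 23 = byte 2 bit 7; 9 bits remain
Read 4: bits[23:26] width=3 -> value=2 (bin 010); offset now 26 = byte 3 bit 2; 6 bits remain
Read 5: bits[26:31] width=5 -> value=15 (bin 01111); offset now 31 = byte 3 bit 7; 1 bits remain
Read 6: bits[31:32] width=1 -> value=1 (bin 1); offset now 32 = byte 4 bit 0; 0 bits remain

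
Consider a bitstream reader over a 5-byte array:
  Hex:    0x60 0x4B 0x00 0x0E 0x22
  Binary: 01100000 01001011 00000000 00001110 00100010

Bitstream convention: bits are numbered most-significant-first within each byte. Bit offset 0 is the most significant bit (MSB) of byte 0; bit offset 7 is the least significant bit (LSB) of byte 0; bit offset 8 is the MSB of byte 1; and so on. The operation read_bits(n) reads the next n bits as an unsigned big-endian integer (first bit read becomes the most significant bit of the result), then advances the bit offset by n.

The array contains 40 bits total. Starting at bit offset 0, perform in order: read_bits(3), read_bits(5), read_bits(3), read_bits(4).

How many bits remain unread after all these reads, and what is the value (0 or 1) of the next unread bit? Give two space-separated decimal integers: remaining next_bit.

Read 1: bits[0:3] width=3 -> value=3 (bin 011); offset now 3 = byte 0 bit 3; 37 bits remain
Read 2: bits[3:8] width=5 -> value=0 (bin 00000); offset now 8 = byte 1 bit 0; 32 bits remain
Read 3: bits[8:11] width=3 -> value=2 (bin 010); offset now 11 = byte 1 bit 3; 29 bits remain
Read 4: bits[11:15] width=4 -> value=5 (bin 0101); offset now 15 = byte 1 bit 7; 25 bits remain

Answer: 25 1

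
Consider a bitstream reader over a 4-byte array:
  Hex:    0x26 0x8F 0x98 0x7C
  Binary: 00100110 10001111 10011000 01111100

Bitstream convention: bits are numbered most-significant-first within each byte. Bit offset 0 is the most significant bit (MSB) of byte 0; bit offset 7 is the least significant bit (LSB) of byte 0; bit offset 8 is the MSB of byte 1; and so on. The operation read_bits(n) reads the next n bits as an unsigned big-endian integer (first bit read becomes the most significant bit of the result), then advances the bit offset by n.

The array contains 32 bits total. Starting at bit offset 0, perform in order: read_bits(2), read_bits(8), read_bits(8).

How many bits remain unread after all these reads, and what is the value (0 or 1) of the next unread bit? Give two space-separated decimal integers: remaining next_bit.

Read 1: bits[0:2] width=2 -> value=0 (bin 00); offset now 2 = byte 0 bit 2; 30 bits remain
Read 2: bits[2:10] width=8 -> value=154 (bin 10011010); offset now 10 = byte 1 bit 2; 22 bits remain
Read 3: bits[10:18] width=8 -> value=62 (bin 00111110); offset now 18 = byte 2 bit 2; 14 bits remain

Answer: 14 0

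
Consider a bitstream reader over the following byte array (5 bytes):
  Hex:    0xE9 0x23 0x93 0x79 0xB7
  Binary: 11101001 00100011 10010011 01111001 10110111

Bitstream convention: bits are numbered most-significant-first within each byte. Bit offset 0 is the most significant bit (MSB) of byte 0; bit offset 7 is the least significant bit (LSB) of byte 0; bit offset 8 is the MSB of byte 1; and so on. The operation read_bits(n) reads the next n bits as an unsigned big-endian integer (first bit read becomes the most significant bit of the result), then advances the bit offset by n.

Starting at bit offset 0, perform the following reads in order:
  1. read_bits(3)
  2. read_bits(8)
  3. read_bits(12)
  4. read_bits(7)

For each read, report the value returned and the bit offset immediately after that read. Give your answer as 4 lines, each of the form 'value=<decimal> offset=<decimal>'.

Read 1: bits[0:3] width=3 -> value=7 (bin 111); offset now 3 = byte 0 bit 3; 37 bits remain
Read 2: bits[3:11] width=8 -> value=73 (bin 01001001); offset now 11 = byte 1 bit 3; 29 bits remain
Read 3: bits[11:23] width=12 -> value=457 (bin 000111001001); offset now 23 = byte 2 bit 7; 17 bits remain
Read 4: bits[23:30] width=7 -> value=94 (bin 1011110); offset now 30 = byte 3 bit 6; 10 bits remain

Answer: value=7 offset=3
value=73 offset=11
value=457 offset=23
value=94 offset=30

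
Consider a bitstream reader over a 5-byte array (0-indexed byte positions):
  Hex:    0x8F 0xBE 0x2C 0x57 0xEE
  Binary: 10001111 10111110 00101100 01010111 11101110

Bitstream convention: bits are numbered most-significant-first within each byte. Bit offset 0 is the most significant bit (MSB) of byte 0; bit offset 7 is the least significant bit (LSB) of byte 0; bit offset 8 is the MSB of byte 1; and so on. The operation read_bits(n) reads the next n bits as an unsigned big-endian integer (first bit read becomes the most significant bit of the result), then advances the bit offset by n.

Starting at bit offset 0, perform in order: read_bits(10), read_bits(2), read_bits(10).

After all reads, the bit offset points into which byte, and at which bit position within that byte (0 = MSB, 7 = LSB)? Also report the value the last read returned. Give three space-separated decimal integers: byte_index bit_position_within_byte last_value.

Answer: 2 6 907

Derivation:
Read 1: bits[0:10] width=10 -> value=574 (bin 1000111110); offset now 10 = byte 1 bit 2; 30 bits remain
Read 2: bits[10:12] width=2 -> value=3 (bin 11); offset now 12 = byte 1 bit 4; 28 bits remain
Read 3: bits[12:22] width=10 -> value=907 (bin 1110001011); offset now 22 = byte 2 bit 6; 18 bits remain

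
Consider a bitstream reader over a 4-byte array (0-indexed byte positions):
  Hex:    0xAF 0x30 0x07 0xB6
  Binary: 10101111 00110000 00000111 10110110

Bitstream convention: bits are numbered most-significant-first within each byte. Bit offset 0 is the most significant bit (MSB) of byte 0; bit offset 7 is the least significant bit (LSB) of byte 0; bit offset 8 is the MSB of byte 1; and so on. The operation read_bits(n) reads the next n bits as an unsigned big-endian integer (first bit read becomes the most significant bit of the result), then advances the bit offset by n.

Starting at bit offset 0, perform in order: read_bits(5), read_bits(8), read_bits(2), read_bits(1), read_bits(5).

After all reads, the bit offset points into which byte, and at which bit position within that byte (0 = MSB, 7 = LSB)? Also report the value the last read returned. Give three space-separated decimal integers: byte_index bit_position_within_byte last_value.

Read 1: bits[0:5] width=5 -> value=21 (bin 10101); offset now 5 = byte 0 bit 5; 27 bits remain
Read 2: bits[5:13] width=8 -> value=230 (bin 11100110); offset now 13 = byte 1 bit 5; 19 bits remain
Read 3: bits[13:15] width=2 -> value=0 (bin 00); offset now 15 = byte 1 bit 7; 17 bits remain
Read 4: bits[15:16] width=1 -> value=0 (bin 0); offset now 16 = byte 2 bit 0; 16 bits remain
Read 5: bits[16:21] width=5 -> value=0 (bin 00000); offset now 21 = byte 2 bit 5; 11 bits remain

Answer: 2 5 0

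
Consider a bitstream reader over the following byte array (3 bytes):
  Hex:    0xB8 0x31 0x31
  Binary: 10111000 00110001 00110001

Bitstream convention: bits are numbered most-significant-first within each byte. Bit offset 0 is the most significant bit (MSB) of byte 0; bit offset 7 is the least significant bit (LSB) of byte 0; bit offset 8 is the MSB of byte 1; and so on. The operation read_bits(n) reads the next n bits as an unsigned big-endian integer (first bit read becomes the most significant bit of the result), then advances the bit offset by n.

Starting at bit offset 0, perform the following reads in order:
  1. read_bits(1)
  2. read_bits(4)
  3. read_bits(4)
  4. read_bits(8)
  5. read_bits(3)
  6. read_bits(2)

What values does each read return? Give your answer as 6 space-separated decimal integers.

Answer: 1 7 0 98 3 0

Derivation:
Read 1: bits[0:1] width=1 -> value=1 (bin 1); offset now 1 = byte 0 bit 1; 23 bits remain
Read 2: bits[1:5] width=4 -> value=7 (bin 0111); offset now 5 = byte 0 bit 5; 19 bits remain
Read 3: bits[5:9] width=4 -> value=0 (bin 0000); offset now 9 = byte 1 bit 1; 15 bits remain
Read 4: bits[9:17] width=8 -> value=98 (bin 01100010); offset now 17 = byte 2 bit 1; 7 bits remain
Read 5: bits[17:20] width=3 -> value=3 (bin 011); offset now 20 = byte 2 bit 4; 4 bits remain
Read 6: bits[20:22] width=2 -> value=0 (bin 00); offset now 22 = byte 2 bit 6; 2 bits remain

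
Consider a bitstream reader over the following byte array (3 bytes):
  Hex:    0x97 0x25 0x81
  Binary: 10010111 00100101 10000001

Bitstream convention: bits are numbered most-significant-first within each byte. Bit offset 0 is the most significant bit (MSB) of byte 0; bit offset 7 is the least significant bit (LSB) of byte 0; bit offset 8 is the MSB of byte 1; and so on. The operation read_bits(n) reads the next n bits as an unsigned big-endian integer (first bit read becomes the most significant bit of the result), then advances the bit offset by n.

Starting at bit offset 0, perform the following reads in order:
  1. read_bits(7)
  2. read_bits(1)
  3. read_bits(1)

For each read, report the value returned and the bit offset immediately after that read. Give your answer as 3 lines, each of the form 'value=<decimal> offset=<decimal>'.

Read 1: bits[0:7] width=7 -> value=75 (bin 1001011); offset now 7 = byte 0 bit 7; 17 bits remain
Read 2: bits[7:8] width=1 -> value=1 (bin 1); offset now 8 = byte 1 bit 0; 16 bits remain
Read 3: bits[8:9] width=1 -> value=0 (bin 0); offset now 9 = byte 1 bit 1; 15 bits remain

Answer: value=75 offset=7
value=1 offset=8
value=0 offset=9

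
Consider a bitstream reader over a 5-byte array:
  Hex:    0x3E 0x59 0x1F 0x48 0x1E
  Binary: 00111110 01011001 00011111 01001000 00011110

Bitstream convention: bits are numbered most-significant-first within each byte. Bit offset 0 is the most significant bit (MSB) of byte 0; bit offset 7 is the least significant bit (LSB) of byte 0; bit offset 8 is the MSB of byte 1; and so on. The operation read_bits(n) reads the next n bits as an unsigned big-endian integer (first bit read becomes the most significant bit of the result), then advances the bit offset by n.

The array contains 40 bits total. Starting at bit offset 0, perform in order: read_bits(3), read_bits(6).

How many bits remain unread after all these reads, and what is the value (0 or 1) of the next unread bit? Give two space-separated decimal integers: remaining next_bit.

Read 1: bits[0:3] width=3 -> value=1 (bin 001); offset now 3 = byte 0 bit 3; 37 bits remain
Read 2: bits[3:9] width=6 -> value=60 (bin 111100); offset now 9 = byte 1 bit 1; 31 bits remain

Answer: 31 1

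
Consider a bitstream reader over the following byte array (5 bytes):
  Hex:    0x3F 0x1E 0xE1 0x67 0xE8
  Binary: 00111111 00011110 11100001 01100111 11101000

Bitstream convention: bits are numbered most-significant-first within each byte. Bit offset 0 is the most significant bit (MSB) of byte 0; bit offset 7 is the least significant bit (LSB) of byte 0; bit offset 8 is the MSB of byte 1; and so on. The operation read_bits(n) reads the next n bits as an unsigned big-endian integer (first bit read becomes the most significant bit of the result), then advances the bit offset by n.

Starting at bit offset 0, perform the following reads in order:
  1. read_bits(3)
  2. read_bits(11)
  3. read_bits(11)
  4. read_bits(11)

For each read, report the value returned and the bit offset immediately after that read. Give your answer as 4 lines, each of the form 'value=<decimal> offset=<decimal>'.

Answer: value=1 offset=3
value=1991 offset=14
value=1474 offset=25
value=1662 offset=36

Derivation:
Read 1: bits[0:3] width=3 -> value=1 (bin 001); offset now 3 = byte 0 bit 3; 37 bits remain
Read 2: bits[3:14] width=11 -> value=1991 (bin 11111000111); offset now 14 = byte 1 bit 6; 26 bits remain
Read 3: bits[14:25] width=11 -> value=1474 (bin 10111000010); offset now 25 = byte 3 bit 1; 15 bits remain
Read 4: bits[25:36] width=11 -> value=1662 (bin 11001111110); offset now 36 = byte 4 bit 4; 4 bits remain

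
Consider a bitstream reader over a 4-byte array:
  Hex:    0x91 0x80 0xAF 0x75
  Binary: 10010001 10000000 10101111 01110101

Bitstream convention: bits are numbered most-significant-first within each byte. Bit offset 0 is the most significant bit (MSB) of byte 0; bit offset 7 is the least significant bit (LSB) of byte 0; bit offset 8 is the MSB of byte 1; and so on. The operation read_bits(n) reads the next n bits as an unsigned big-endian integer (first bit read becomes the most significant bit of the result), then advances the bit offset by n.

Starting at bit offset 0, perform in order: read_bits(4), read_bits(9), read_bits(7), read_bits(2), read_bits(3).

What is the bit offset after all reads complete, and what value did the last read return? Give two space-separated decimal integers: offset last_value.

Read 1: bits[0:4] width=4 -> value=9 (bin 1001); offset now 4 = byte 0 bit 4; 28 bits remain
Read 2: bits[4:13] width=9 -> value=48 (bin 000110000); offset now 13 = byte 1 bit 5; 19 bits remain
Read 3: bits[13:20] width=7 -> value=10 (bin 0001010); offset now 20 = byte 2 bit 4; 12 bits remain
Read 4: bits[20:22] width=2 -> value=3 (bin 11); offset now 22 = byte 2 bit 6; 10 bits remain
Read 5: bits[22:25] width=3 -> value=6 (bin 110); offset now 25 = byte 3 bit 1; 7 bits remain

Answer: 25 6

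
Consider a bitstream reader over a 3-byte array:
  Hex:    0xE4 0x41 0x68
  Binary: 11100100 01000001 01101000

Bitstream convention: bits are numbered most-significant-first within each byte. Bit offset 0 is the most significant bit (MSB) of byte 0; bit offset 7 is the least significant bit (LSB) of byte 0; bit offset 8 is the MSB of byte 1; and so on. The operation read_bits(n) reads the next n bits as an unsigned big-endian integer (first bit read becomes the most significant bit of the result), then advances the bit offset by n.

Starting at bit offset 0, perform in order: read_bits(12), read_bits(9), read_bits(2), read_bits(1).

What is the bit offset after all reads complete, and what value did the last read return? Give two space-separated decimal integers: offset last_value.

Answer: 24 0

Derivation:
Read 1: bits[0:12] width=12 -> value=3652 (bin 111001000100); offset now 12 = byte 1 bit 4; 12 bits remain
Read 2: bits[12:21] width=9 -> value=45 (bin 000101101); offset now 21 = byte 2 bit 5; 3 bits remain
Read 3: bits[21:23] width=2 -> value=0 (bin 00); offset now 23 = byte 2 bit 7; 1 bits remain
Read 4: bits[23:24] width=1 -> value=0 (bin 0); offset now 24 = byte 3 bit 0; 0 bits remain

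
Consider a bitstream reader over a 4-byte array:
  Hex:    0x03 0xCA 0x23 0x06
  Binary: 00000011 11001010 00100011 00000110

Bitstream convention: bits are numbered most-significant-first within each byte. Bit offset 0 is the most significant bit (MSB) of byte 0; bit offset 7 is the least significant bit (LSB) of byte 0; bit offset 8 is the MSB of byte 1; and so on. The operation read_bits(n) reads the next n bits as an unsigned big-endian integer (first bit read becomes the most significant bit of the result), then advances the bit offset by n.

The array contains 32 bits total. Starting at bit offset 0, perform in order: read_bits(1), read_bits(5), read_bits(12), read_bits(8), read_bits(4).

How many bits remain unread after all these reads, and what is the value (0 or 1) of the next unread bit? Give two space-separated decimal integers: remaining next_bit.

Answer: 2 1

Derivation:
Read 1: bits[0:1] width=1 -> value=0 (bin 0); offset now 1 = byte 0 bit 1; 31 bits remain
Read 2: bits[1:6] width=5 -> value=0 (bin 00000); offset now 6 = byte 0 bit 6; 26 bits remain
Read 3: bits[6:18] width=12 -> value=3880 (bin 111100101000); offset now 18 = byte 2 bit 2; 14 bits remain
Read 4: bits[18:26] width=8 -> value=140 (bin 10001100); offset now 26 = byte 3 bit 2; 6 bits remain
Read 5: bits[26:30] width=4 -> value=1 (bin 0001); offset now 30 = byte 3 bit 6; 2 bits remain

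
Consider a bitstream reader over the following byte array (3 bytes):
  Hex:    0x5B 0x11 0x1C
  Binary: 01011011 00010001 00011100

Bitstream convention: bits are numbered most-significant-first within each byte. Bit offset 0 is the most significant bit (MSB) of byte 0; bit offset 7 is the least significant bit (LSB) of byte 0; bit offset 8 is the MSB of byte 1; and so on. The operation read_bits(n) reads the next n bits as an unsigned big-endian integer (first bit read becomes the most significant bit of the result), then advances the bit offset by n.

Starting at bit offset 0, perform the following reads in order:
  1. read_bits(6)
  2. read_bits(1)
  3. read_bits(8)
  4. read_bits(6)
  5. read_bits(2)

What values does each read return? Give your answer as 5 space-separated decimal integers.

Answer: 22 1 136 35 2

Derivation:
Read 1: bits[0:6] width=6 -> value=22 (bin 010110); offset now 6 = byte 0 bit 6; 18 bits remain
Read 2: bits[6:7] width=1 -> value=1 (bin 1); offset now 7 = byte 0 bit 7; 17 bits remain
Read 3: bits[7:15] width=8 -> value=136 (bin 10001000); offset now 15 = byte 1 bit 7; 9 bits remain
Read 4: bits[15:21] width=6 -> value=35 (bin 100011); offset now 21 = byte 2 bit 5; 3 bits remain
Read 5: bits[21:23] width=2 -> value=2 (bin 10); offset now 23 = byte 2 bit 7; 1 bits remain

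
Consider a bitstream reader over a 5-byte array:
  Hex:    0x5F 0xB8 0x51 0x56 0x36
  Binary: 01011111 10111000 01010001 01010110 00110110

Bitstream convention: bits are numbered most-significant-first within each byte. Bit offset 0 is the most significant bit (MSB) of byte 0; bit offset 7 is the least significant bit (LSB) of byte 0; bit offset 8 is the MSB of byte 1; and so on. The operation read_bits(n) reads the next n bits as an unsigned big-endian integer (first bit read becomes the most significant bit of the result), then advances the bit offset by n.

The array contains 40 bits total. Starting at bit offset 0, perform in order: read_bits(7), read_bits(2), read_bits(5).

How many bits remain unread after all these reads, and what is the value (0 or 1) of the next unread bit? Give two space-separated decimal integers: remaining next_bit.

Answer: 26 0

Derivation:
Read 1: bits[0:7] width=7 -> value=47 (bin 0101111); offset now 7 = byte 0 bit 7; 33 bits remain
Read 2: bits[7:9] width=2 -> value=3 (bin 11); offset now 9 = byte 1 bit 1; 31 bits remain
Read 3: bits[9:14] width=5 -> value=14 (bin 01110); offset now 14 = byte 1 bit 6; 26 bits remain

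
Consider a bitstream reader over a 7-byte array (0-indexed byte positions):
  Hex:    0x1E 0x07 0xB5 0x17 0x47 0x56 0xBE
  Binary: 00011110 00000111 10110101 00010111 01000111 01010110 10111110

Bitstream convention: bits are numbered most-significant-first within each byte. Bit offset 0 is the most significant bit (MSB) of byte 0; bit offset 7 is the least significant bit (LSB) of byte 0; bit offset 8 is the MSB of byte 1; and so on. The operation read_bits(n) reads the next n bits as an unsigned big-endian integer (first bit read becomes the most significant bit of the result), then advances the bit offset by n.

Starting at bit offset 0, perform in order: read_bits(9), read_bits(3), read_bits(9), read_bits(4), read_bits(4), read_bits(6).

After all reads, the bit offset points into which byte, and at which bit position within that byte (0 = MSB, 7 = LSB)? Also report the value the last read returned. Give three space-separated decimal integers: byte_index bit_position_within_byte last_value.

Read 1: bits[0:9] width=9 -> value=60 (bin 000111100); offset now 9 = byte 1 bit 1; 47 bits remain
Read 2: bits[9:12] width=3 -> value=0 (bin 000); offset now 12 = byte 1 bit 4; 44 bits remain
Read 3: bits[12:21] width=9 -> value=246 (bin 011110110); offset now 21 = byte 2 bit 5; 35 bits remain
Read 4: bits[21:25] width=4 -> value=10 (bin 1010); offset now 25 = byte 3 bit 1; 31 bits remain
Read 5: bits[25:29] width=4 -> value=2 (bin 0010); offset now 29 = byte 3 bit 5; 27 bits remain
Read 6: bits[29:35] width=6 -> value=58 (bin 111010); offset now 35 = byte 4 bit 3; 21 bits remain

Answer: 4 3 58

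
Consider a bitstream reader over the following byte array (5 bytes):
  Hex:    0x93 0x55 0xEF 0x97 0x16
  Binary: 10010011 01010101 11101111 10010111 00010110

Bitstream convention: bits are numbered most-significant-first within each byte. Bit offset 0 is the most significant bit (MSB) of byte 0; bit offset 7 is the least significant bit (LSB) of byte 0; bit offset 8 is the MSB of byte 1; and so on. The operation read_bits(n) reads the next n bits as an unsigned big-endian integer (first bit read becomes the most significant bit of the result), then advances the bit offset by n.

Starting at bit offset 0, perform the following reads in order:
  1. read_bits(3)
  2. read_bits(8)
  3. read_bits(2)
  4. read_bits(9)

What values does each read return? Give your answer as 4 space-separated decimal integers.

Answer: 4 154 2 379

Derivation:
Read 1: bits[0:3] width=3 -> value=4 (bin 100); offset now 3 = byte 0 bit 3; 37 bits remain
Read 2: bits[3:11] width=8 -> value=154 (bin 10011010); offset now 11 = byte 1 bit 3; 29 bits remain
Read 3: bits[11:13] width=2 -> value=2 (bin 10); offset now 13 = byte 1 bit 5; 27 bits remain
Read 4: bits[13:22] width=9 -> value=379 (bin 101111011); offset now 22 = byte 2 bit 6; 18 bits remain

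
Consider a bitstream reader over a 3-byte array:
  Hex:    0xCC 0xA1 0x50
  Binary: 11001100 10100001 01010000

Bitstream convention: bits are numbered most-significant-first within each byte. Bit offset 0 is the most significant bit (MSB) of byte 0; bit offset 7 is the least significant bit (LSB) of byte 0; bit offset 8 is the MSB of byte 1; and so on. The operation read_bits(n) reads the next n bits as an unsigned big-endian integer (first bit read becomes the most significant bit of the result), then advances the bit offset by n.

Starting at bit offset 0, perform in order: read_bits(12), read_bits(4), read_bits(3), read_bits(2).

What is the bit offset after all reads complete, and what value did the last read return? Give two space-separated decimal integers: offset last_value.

Read 1: bits[0:12] width=12 -> value=3274 (bin 110011001010); offset now 12 = byte 1 bit 4; 12 bits remain
Read 2: bits[12:16] width=4 -> value=1 (bin 0001); offset now 16 = byte 2 bit 0; 8 bits remain
Read 3: bits[16:19] width=3 -> value=2 (bin 010); offset now 19 = byte 2 bit 3; 5 bits remain
Read 4: bits[19:21] width=2 -> value=2 (bin 10); offset now 21 = byte 2 bit 5; 3 bits remain

Answer: 21 2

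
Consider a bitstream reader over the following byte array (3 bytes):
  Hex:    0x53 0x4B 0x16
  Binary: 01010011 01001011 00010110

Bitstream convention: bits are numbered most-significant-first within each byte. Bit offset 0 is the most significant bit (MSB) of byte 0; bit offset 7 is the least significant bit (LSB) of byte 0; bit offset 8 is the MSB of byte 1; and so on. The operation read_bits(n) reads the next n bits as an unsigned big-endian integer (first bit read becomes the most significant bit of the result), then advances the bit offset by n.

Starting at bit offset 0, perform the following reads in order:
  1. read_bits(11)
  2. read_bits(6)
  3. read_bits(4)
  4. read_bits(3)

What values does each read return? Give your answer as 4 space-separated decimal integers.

Answer: 666 22 2 6

Derivation:
Read 1: bits[0:11] width=11 -> value=666 (bin 01010011010); offset now 11 = byte 1 bit 3; 13 bits remain
Read 2: bits[11:17] width=6 -> value=22 (bin 010110); offset now 17 = byte 2 bit 1; 7 bits remain
Read 3: bits[17:21] width=4 -> value=2 (bin 0010); offset now 21 = byte 2 bit 5; 3 bits remain
Read 4: bits[21:24] width=3 -> value=6 (bin 110); offset now 24 = byte 3 bit 0; 0 bits remain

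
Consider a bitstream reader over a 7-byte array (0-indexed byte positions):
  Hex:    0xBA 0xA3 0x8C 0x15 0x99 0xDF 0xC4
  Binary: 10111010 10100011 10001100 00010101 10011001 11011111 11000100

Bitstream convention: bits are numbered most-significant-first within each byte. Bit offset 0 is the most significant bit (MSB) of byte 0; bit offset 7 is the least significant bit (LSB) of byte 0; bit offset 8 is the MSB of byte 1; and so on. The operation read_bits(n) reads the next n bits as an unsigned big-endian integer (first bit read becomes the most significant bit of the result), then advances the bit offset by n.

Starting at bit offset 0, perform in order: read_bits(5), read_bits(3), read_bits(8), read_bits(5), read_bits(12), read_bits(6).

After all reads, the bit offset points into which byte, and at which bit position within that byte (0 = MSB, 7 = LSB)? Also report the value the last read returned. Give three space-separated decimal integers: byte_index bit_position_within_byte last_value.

Answer: 4 7 12

Derivation:
Read 1: bits[0:5] width=5 -> value=23 (bin 10111); offset now 5 = byte 0 bit 5; 51 bits remain
Read 2: bits[5:8] width=3 -> value=2 (bin 010); offset now 8 = byte 1 bit 0; 48 bits remain
Read 3: bits[8:16] width=8 -> value=163 (bin 10100011); offset now 16 = byte 2 bit 0; 40 bits remain
Read 4: bits[16:21] width=5 -> value=17 (bin 10001); offset now 21 = byte 2 bit 5; 35 bits remain
Read 5: bits[21:33] width=12 -> value=2091 (bin 100000101011); offset now 33 = byte 4 bit 1; 23 bits remain
Read 6: bits[33:39] width=6 -> value=12 (bin 001100); offset now 39 = byte 4 bit 7; 17 bits remain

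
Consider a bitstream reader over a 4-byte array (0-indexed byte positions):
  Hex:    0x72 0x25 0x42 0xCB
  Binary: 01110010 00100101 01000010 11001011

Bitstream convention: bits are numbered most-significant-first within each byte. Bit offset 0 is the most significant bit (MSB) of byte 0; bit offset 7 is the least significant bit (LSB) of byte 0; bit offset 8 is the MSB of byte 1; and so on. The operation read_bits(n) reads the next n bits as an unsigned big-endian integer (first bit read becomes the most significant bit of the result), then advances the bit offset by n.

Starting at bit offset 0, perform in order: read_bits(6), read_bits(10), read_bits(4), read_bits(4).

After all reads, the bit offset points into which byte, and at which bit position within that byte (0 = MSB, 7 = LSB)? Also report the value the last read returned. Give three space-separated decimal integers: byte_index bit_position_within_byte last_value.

Answer: 3 0 2

Derivation:
Read 1: bits[0:6] width=6 -> value=28 (bin 011100); offset now 6 = byte 0 bit 6; 26 bits remain
Read 2: bits[6:16] width=10 -> value=549 (bin 1000100101); offset now 16 = byte 2 bit 0; 16 bits remain
Read 3: bits[16:20] width=4 -> value=4 (bin 0100); offset now 20 = byte 2 bit 4; 12 bits remain
Read 4: bits[20:24] width=4 -> value=2 (bin 0010); offset now 24 = byte 3 bit 0; 8 bits remain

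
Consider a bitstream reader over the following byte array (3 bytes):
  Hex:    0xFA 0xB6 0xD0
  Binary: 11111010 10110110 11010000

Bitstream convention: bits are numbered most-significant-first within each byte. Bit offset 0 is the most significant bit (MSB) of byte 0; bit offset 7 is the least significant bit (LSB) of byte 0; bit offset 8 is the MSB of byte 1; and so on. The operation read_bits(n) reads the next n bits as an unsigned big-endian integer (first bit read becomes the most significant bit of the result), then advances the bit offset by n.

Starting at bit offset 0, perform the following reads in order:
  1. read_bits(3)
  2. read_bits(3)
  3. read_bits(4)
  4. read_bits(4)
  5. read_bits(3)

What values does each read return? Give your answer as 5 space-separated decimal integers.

Read 1: bits[0:3] width=3 -> value=7 (bin 111); offset now 3 = byte 0 bit 3; 21 bits remain
Read 2: bits[3:6] width=3 -> value=6 (bin 110); offset now 6 = byte 0 bit 6; 18 bits remain
Read 3: bits[6:10] width=4 -> value=10 (bin 1010); offset now 10 = byte 1 bit 2; 14 bits remain
Read 4: bits[10:14] width=4 -> value=13 (bin 1101); offset now 14 = byte 1 bit 6; 10 bits remain
Read 5: bits[14:17] width=3 -> value=5 (bin 101); offset now 17 = byte 2 bit 1; 7 bits remain

Answer: 7 6 10 13 5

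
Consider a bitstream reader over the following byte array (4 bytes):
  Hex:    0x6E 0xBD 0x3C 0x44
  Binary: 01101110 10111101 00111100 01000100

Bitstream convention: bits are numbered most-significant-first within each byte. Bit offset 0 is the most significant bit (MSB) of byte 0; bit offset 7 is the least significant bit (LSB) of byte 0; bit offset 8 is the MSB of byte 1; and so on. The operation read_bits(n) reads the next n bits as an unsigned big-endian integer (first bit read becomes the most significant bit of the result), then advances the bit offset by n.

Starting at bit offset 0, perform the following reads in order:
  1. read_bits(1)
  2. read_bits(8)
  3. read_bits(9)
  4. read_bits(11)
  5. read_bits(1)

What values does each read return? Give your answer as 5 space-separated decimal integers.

Answer: 0 221 244 1928 1

Derivation:
Read 1: bits[0:1] width=1 -> value=0 (bin 0); offset now 1 = byte 0 bit 1; 31 bits remain
Read 2: bits[1:9] width=8 -> value=221 (bin 11011101); offset now 9 = byte 1 bit 1; 23 bits remain
Read 3: bits[9:18] width=9 -> value=244 (bin 011110100); offset now 18 = byte 2 bit 2; 14 bits remain
Read 4: bits[18:29] width=11 -> value=1928 (bin 11110001000); offset now 29 = byte 3 bit 5; 3 bits remain
Read 5: bits[29:30] width=1 -> value=1 (bin 1); offset now 30 = byte 3 bit 6; 2 bits remain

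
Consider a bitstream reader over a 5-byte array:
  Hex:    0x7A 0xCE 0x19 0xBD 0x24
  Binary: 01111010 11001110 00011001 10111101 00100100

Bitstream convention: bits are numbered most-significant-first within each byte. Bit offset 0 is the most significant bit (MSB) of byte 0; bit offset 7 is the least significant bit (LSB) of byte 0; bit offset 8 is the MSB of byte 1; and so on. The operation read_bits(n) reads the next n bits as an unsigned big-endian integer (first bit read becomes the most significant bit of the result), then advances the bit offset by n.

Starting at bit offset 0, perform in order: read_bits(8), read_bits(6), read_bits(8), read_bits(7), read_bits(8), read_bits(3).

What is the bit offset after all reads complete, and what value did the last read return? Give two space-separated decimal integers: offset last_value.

Answer: 40 4

Derivation:
Read 1: bits[0:8] width=8 -> value=122 (bin 01111010); offset now 8 = byte 1 bit 0; 32 bits remain
Read 2: bits[8:14] width=6 -> value=51 (bin 110011); offset now 14 = byte 1 bit 6; 26 bits remain
Read 3: bits[14:22] width=8 -> value=134 (bin 10000110); offset now 22 = byte 2 bit 6; 18 bits remain
Read 4: bits[22:29] width=7 -> value=55 (bin 0110111); offset now 29 = byte 3 bit 5; 11 bits remain
Read 5: bits[29:37] width=8 -> value=164 (bin 10100100); offset now 37 = byte 4 bit 5; 3 bits remain
Read 6: bits[37:40] width=3 -> value=4 (bin 100); offset now 40 = byte 5 bit 0; 0 bits remain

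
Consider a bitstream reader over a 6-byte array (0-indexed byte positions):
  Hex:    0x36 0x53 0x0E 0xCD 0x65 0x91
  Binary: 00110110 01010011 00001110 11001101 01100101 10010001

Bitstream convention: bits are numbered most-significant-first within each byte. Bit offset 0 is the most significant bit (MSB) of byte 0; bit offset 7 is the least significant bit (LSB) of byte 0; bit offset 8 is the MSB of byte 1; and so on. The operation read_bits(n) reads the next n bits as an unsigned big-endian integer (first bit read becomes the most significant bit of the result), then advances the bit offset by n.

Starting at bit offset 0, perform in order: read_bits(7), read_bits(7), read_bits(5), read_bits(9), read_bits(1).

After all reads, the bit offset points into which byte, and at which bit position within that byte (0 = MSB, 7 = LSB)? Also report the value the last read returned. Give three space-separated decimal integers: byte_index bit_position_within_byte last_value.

Read 1: bits[0:7] width=7 -> value=27 (bin 0011011); offset now 7 = byte 0 bit 7; 41 bits remain
Read 2: bits[7:14] width=7 -> value=20 (bin 0010100); offset now 14 = byte 1 bit 6; 34 bits remain
Read 3: bits[14:19] width=5 -> value=24 (bin 11000); offset now 19 = byte 2 bit 3; 29 bits remain
Read 4: bits[19:28] width=9 -> value=236 (bin 011101100); offset now 28 = byte 3 bit 4; 20 bits remain
Read 5: bits[28:29] width=1 -> value=1 (bin 1); offset now 29 = byte 3 bit 5; 19 bits remain

Answer: 3 5 1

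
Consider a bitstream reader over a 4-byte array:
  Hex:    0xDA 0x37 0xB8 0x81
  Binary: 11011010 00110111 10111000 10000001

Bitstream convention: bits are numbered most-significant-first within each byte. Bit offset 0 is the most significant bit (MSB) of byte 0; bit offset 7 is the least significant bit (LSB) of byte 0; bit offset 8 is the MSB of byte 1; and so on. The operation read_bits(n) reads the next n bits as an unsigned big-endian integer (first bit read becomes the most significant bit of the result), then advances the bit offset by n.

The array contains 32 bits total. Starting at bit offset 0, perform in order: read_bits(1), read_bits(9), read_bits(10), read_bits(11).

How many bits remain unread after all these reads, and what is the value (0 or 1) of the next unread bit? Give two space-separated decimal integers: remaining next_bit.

Read 1: bits[0:1] width=1 -> value=1 (bin 1); offset now 1 = byte 0 bit 1; 31 bits remain
Read 2: bits[1:10] width=9 -> value=360 (bin 101101000); offset now 10 = byte 1 bit 2; 22 bits remain
Read 3: bits[10:20] width=10 -> value=891 (bin 1101111011); offset now 20 = byte 2 bit 4; 12 bits remain
Read 4: bits[20:31] width=11 -> value=1088 (bin 10001000000); offset now 31 = byte 3 bit 7; 1 bits remain

Answer: 1 1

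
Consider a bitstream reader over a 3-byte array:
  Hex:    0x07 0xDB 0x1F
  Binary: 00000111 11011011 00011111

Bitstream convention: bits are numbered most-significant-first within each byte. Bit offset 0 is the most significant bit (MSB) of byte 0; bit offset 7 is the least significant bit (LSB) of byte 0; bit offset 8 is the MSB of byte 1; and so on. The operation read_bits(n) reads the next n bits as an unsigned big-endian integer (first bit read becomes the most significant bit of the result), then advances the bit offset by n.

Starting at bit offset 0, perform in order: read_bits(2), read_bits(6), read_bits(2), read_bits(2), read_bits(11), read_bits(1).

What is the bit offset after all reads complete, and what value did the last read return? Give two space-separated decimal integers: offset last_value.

Read 1: bits[0:2] width=2 -> value=0 (bin 00); offset now 2 = byte 0 bit 2; 22 bits remain
Read 2: bits[2:8] width=6 -> value=7 (bin 000111); offset now 8 = byte 1 bit 0; 16 bits remain
Read 3: bits[8:10] width=2 -> value=3 (bin 11); offset now 10 = byte 1 bit 2; 14 bits remain
Read 4: bits[10:12] width=2 -> value=1 (bin 01); offset now 12 = byte 1 bit 4; 12 bits remain
Read 5: bits[12:23] width=11 -> value=1423 (bin 10110001111); offset now 23 = byte 2 bit 7; 1 bits remain
Read 6: bits[23:24] width=1 -> value=1 (bin 1); offset now 24 = byte 3 bit 0; 0 bits remain

Answer: 24 1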